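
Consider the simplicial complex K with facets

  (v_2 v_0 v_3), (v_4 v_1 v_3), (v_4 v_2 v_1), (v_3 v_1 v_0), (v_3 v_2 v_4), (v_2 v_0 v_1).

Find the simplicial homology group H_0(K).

H_0 = Z.

Fix the vertex order v_0 < v_1 < v_2 < v_3 < v_4 and write every simplex with vertices in increasing order. Then dim K = 2 and the simplices of K are:

  0-simplices (5): [v_0], [v_1], [v_2], [v_3], [v_4]
  1-simplices (9): [v_0,v_1], [v_0,v_2], [v_0,v_3], [v_1,v_2], [v_1,v_3], [v_1,v_4], [v_2,v_3], [v_2,v_4], [v_3,v_4]
  2-simplices (6): [v_0,v_1,v_2], [v_0,v_1,v_3], [v_0,v_2,v_3], [v_1,v_2,v_4], [v_1,v_3,v_4], [v_2,v_3,v_4]

so the chain groups are C_0 ≅ Z^5, C_1 ≅ Z^9, C_2 ≅ Z^6.

The boundary map ∂_1: C_1 → C_0 sends each edge [p,q] (with p < q) to q − p.
This gives a 5×9 integer matrix of rank 4; reducing to Smith normal form yields diagonal entries (1,1,1,1).

The boundary map ∂_2: C_2 → C_1 maps a triangle to the signed sum of its edges. For instance
  ∂[v_0,v_2,v_3] = [v_2,v_3] − [v_0,v_3] + [v_0,v_2],
  ∂[v_1,v_2,v_4] = [v_2,v_4] − [v_1,v_4] + [v_1,v_2].
As a 9×6 matrix over Z this has rank 5, with invariant factors (1,1,1,1,1).

Computing H_k = (kernel of ∂_k) / (image of ∂_{k+1}):

  H_0: rank C_0 − rank ∂_1 = 5 − 4 = 1, and the invariant factors of ∂_1 are all 1, so H_0 = Z.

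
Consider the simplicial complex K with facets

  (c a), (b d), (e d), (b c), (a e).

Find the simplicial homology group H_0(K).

H_0 = Z.

Order the vertices as a < b < c < d < e. Listing each simplex with vertices in this order, K has dimension 1 with simplices:

  0-simplices (5): a, b, c, d, e
  1-simplices (5): ac, ae, bc, bd, de

Hence C_0 ≅ Z^5, C_1 ≅ Z^5.

The boundary map ∂_1: C_1 → C_0 maps an edge to its endpoints' difference, ∂[p,q] = q − p. For instance
  ∂de = e − d.
This gives a 5×5 integer matrix of rank 4; reducing to Smith normal form yields diagonal entries (1,1,1,1).

From H_k ≅ ker(∂_k) / im(∂_{k+1}) we obtain:

  H_0: rank C_0 − rank ∂_1 = 5 − 4 = 1, and the invariant factors of ∂_1 are all 1, so H_0 = Z.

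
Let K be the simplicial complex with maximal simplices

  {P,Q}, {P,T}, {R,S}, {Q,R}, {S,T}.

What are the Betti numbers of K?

b_0 = 1, b_1 = 1.

Take the total order P < Q < R < S < T on the vertex set. Then K (dimension 1) consists of the simplices:

  0-simplices (5): P, Q, R, S, T
  1-simplices (5): PQ, PT, QR, RS, ST

Hence C_0 ≅ Z^5, C_1 ≅ Z^5.

Boundary ∂_1: C_1 → C_0 maps an edge to its endpoints' difference, ∂[p,q] = q − p.
The 5×5 boundary matrix has rank 4 and Smith normal form diag(1,1,1,1).

From H_k ≅ ker(∂_k) / im(∂_{k+1}) we obtain:

  H_0: rank C_0 − rank ∂_1 = 5 − 4 = 1, and the invariant factors of ∂_1 are all 1, so H_0 = Z.
  H_1: rank ker ∂_1 − rank ∂_2 = (5 − 4) − 0 = 1, and there is no ∂_2, so H_1 = Z.

As a check, the Euler characteristic is 5 − 5 = 0, which agrees with 1 − 1 = 0.
(K is a triangulation of the circle S^1.)

Hence the Betti numbers are b_0 = 1, b_1 = 1.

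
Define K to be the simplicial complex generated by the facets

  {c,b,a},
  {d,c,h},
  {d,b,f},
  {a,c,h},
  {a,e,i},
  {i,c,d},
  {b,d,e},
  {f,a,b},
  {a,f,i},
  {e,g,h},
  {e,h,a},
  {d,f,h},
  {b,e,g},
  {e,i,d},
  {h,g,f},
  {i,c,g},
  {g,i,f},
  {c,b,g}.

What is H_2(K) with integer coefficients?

We work with the vertex ordering a < b < c < d < e < f < g < h < i. The simplices of K, each written with vertices in increasing order, are:

  0-simplices (9): a, b, c, d, e, f, g, h, i
  1-simplices (27): ab, ac, ae, af, ah, ai, bc, bd, be, bf, bg, cd, cg, ch, ci, de, df, dh, di, eg, eh, ei, fg, fh, fi, gh, gi
  2-simplices (18): abc, abf, ach, aeh, aei, afi, bcg, bde, bdf, beg, cdh, cdi, cgi, dei, dfh, egh, fgh, fgi

so the chain groups are C_0 ≅ Z^9, C_1 ≅ Z^27, C_2 ≅ Z^18.

∂_1: C_1 → C_0 sends each edge [p,q] (with p < q) to q − p. For instance
  ∂di = i − d.
This gives a 9×27 integer matrix of rank 8; reducing to Smith normal form yields diagonal entries (1,1,1,1,1,1,1,1).

The boundary map ∂_2: C_2 → C_1 acts by ∂[p,q,r] = [q,r] − [p,r] + [p,q]. For instance
  ∂fgi = gi − fi + fg,
  ∂bcg = cg − bg + bc.
As a 27×18 matrix over Z this has rank 17, with invariant factors (1,1,1,1,1,1,1,1,1,1,1,1,1,1,1,1,1).

Reading off H_k = ker ∂_k / im ∂_{k+1}:

  H_2: rank ker ∂_2 − rank ∂_3 = (18 − 17) − 0 = 1, and there is no ∂_3, so H_2 = Z.

H_2 = Z.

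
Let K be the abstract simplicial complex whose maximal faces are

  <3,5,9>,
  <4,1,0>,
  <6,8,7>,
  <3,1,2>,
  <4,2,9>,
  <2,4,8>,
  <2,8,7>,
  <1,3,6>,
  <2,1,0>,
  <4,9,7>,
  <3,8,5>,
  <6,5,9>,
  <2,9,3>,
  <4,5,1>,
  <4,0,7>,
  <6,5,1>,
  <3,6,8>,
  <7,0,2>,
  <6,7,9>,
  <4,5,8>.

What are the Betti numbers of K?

Order the vertices as 0 < 1 < 2 < 3 < 4 < 5 < 6 < 7 < 8 < 9. Listing each simplex with vertices in this order, K has dimension 2 with simplices:

  0-simplices (10): [0], [1], [2], [3], [4], [5], [6], [7], [8], [9]
  1-simplices (30): (30 of them)
  2-simplices (20): (20 of them)

so the chain groups are C_0 ≅ Z^10, C_1 ≅ Z^30, C_2 ≅ Z^20.

∂_1: C_1 → C_0 is given by ∂[p,q] = [q] − [p]. For instance
  ∂[6,7] = [7] − [6].
The resulting 10×30 matrix has rank 9, and its Smith normal form has invariant factors (1,1,1,1,1,1,1,1,1).

The boundary map ∂_2: C_2 → C_1 sends each 2-simplex [p,q,r] to [q,r] − [p,r] + [p,q]. For instance
  ∂[3,5,8] = [5,8] − [3,8] + [3,5],
  ∂[0,1,2] = [1,2] − [0,2] + [0,1].
The resulting 30×20 matrix has rank 20, and its Smith normal form has invariant factors (1,1,1,1,1,1,1,1,1,1,1,1,1,1,1,1,1,1,1,2).

Reading off H_k = ker ∂_k / im ∂_{k+1}:

  H_0: rank C_0 − rank ∂_1 = 10 − 9 = 1, and the invariant factors of ∂_1 are all 1, so H_0 = Z.
  H_1: rank ker ∂_1 − rank ∂_2 = (30 − 9) − 20 = 1, and ∂_2 has invariant factor 2 > 1, so H_1 = Z ⊕ Z/2Z.
  H_2: rank ker ∂_2 − rank ∂_3 = (20 − 20) − 0 = 0, and there is no ∂_3, so H_2 = 0.

(K is a triangulation of the Klein bottle.)

Hence the Betti numbers are b_0 = 1, b_1 = 1, b_2 = 0.

b_0 = 1, b_1 = 1, b_2 = 0.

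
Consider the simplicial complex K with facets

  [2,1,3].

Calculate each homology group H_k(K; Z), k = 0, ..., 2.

H_0 = Z,  H_1 = 0,  H_2 = 0.

Fix the vertex order 1 < 2 < 3 and write every simplex with vertices in increasing order. Then dim K = 2 and the simplices of K are:

  0-simplices (3): [1], [2], [3]
  1-simplices (3): [1,2], [1,3], [2,3]
  2-simplices (1): [1,2,3]

giving chain groups C_0 ≅ Z^3, C_1 ≅ Z^3, C_2 ≅ Z^1.

The boundary map ∂_1: C_1 → C_0 sends each edge [p,q] (with p < q) to q − p. For instance
  ∂[1,2] = [2] − [1].
As a 3×3 matrix over Z this has rank 2, with invariant factors (1,1).

Boundary ∂_2: C_2 → C_1 sends each 2-simplex [p,q,r] to [q,r] − [p,r] + [p,q]. For instance
  ∂[1,2,3] = [2,3] − [1,3] + [1,2].
This gives a 3×1 integer matrix of rank 1; reducing to Smith normal form yields diagonal entries (1).

Computing H_k = (kernel of ∂_k) / (image of ∂_{k+1}):

  H_0: rank C_0 − rank ∂_1 = 3 − 2 = 1, and the invariant factors of ∂_1 are all 1, so H_0 ≅ Z.
  H_1: rank ker ∂_1 − rank ∂_2 = (3 − 2) − 1 = 0, and the invariant factors of ∂_2 are all 1, so H_1 ≅ 0.
  H_2: rank ker ∂_2 − rank ∂_3 = (1 − 1) − 0 = 0, and there is no ∂_3, so H_2 ≅ 0.

As a check, the Euler characteristic is 3 − 3 + 1 = 1, which agrees with 1 − 0 + 0 = 1.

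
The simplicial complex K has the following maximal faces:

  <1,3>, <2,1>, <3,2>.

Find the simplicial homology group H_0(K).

Order the vertices as 1 < 2 < 3. Listing each simplex with vertices in this order, K has dimension 1 with simplices:

  0-simplices (3): [1], [2], [3]
  1-simplices (3): [1,2], [1,3], [2,3]

Hence C_0 ≅ Z^3, C_1 ≅ Z^3.

The boundary map ∂_1: C_1 → C_0 is given by ∂[p,q] = [q] − [p]. For instance
  ∂[1,2] = [2] − [1].
The 3×3 boundary matrix has rank 2 and Smith normal form diag(1,1).

From H_k ≅ ker(∂_k) / im(∂_{k+1}) we obtain:

  H_0: rank C_0 − rank ∂_1 = 3 − 2 = 1, and the invariant factors of ∂_1 are all 1, so H_0 ≅ Z.

(K is a triangulation of the circle S^1.)

H_0 = Z.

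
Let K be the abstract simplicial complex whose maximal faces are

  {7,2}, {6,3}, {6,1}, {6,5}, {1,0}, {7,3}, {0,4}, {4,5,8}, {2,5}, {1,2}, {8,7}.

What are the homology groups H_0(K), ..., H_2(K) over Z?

Order the vertices as 0 < 1 < 2 < 3 < 4 < 5 < 6 < 7 < 8. Listing each simplex with vertices in this order, K has dimension 2 with simplices:

  0-simplices (9): [0], [1], [2], [3], [4], [5], [6], [7], [8]
  1-simplices (13): [0,1], [0,4], [1,2], [1,6], [2,5], [2,7], [3,6], [3,7], [4,5], [4,8], [5,6], [5,8], [7,8]
  2-simplices (1): [4,5,8]

so the chain groups are C_0 ≅ Z^9, C_1 ≅ Z^13, C_2 ≅ Z^1.

Boundary ∂_1: C_1 → C_0 sends each edge [p,q] (with p < q) to q − p. For instance
  ∂[0,1] = [1] − [0].
This gives a 9×13 integer matrix of rank 8; reducing to Smith normal form yields diagonal entries (1,1,1,1,1,1,1,1).

Boundary ∂_2: C_2 → C_1 sends each 2-simplex [p,q,r] to [q,r] − [p,r] + [p,q]. For instance
  ∂[4,5,8] = [5,8] − [4,8] + [4,5].
The 13×1 boundary matrix has rank 1 and Smith normal form diag(1).

Now H_k = ker ∂_k / im ∂_{k+1}, so:

  H_0: rank C_0 − rank ∂_1 = 9 − 8 = 1, and the invariant factors of ∂_1 are all 1, so H_0 = Z.
  H_1: rank ker ∂_1 − rank ∂_2 = (13 − 8) − 1 = 4, and the invariant factors of ∂_2 are all 1, so H_1 = Z^4.
  H_2: rank ker ∂_2 − rank ∂_3 = (1 − 1) − 0 = 0, and there is no ∂_3, so H_2 = 0.

As a check, the Euler characteristic is 9 − 13 + 1 = -3, which agrees with 1 − 4 + 0 = -3.

H_0 ≅ Z,  H_1 ≅ Z^4,  H_2 = 0.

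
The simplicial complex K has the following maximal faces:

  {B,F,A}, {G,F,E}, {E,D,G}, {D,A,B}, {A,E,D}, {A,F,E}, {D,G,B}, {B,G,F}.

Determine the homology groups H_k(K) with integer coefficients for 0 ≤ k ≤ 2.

H_0 ≅ Z,  H_1 = 0,  H_2 ≅ Z.

Order the vertices as A < B < D < E < F < G. Listing each simplex with vertices in this order, K has dimension 2 with simplices:

  0-simplices (6): A, B, D, E, F, G
  1-simplices (12): AB, AD, AE, AF, BD, BF, BG, DE, DG, EF, EG, FG
  2-simplices (8): ABD, ABF, ADE, AEF, BDG, BFG, DEG, EFG

Hence C_0 ≅ Z^6, C_1 ≅ Z^12, C_2 ≅ Z^8.

Boundary ∂_1: C_1 → C_0 maps an edge to its endpoints' difference, ∂[p,q] = q − p. For instance
  ∂BD = D − B.
As a 6×12 matrix over Z this has rank 5, with invariant factors (1,1,1,1,1).

Boundary ∂_2: C_2 → C_1 sends each 2-simplex [p,q,r] to [q,r] − [p,r] + [p,q]. For instance
  ∂ADE = DE − AE + AD,
  ∂ABF = BF − AF + AB.
The resulting 12×8 matrix has rank 7, and its Smith normal form has invariant factors (1,1,1,1,1,1,1).

From H_k ≅ ker(∂_k) / im(∂_{k+1}) we obtain:

  H_0: rank C_0 − rank ∂_1 = 6 − 5 = 1, and the invariant factors of ∂_1 are all 1, so H_0 = Z.
  H_1: rank ker ∂_1 − rank ∂_2 = (12 − 5) − 7 = 0, and the invariant factors of ∂_2 are all 1, so H_1 = 0.
  H_2: rank ker ∂_2 − rank ∂_3 = (8 − 7) − 0 = 1, and there is no ∂_3, so H_2 = Z.

As a check, the Euler characteristic is 6 − 12 + 8 = 2, which agrees with 1 − 0 + 1 = 2.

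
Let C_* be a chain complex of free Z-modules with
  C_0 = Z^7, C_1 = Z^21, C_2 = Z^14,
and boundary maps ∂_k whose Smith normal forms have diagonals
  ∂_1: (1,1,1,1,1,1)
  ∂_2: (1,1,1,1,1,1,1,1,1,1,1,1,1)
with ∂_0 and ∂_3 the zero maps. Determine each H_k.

H_0: b_0 = 7 − 0 − 6 = 1; torsion from ∂_1 factors > 1: none. So H_0 = Z.
H_1: b_1 = 21 − 6 − 13 = 2; torsion from ∂_2 factors > 1: none. So H_1 = Z^2.
H_2: b_2 = 14 − 13 − 0 = 1; torsion from ∂_3 factors > 1: none. So H_2 = Z.

H_0 = Z,  H_1 = Z^2,  H_2 = Z.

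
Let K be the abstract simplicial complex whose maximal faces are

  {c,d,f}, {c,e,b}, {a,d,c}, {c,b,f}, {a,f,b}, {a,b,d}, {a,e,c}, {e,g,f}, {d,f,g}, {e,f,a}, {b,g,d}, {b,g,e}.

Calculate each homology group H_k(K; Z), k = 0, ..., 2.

H_0 = Z,  H_1 = Z/2,  H_2 = 0.

Fix the vertex order a < b < c < d < e < f < g and write every simplex with vertices in increasing order. Then dim K = 2 and the simplices of K are:

  0-simplices (7): a, b, c, d, e, f, g
  1-simplices (18): ab, ac, ad, ae, af, bc, bd, be, bf, bg, cd, ce, cf, df, dg, ef, eg, fg
  2-simplices (12): abd, abf, acd, ace, aef, bce, bcf, bdg, beg, cdf, dfg, efg

so the chain groups are C_0 ≅ Z^7, C_1 ≅ Z^18, C_2 ≅ Z^12.

∂_1: C_1 → C_0 sends each edge [p,q] (with p < q) to q − p. For instance
  ∂af = f − a.
This gives a 7×18 integer matrix of rank 6; reducing to Smith normal form yields diagonal entries (1,1,1,1,1,1).

Boundary ∂_2: C_2 → C_1 acts by ∂[p,q,r] = [q,r] − [p,r] + [p,q]. For instance
  ∂beg = eg − bg + be,
  ∂abf = bf − af + ab.
As a 18×12 matrix over Z this has rank 12, with invariant factors (1,1,1,1,1,1,1,1,1,1,1,2).

Reading off H_k = ker ∂_k / im ∂_{k+1}:

  H_0: rank C_0 − rank ∂_1 = 7 − 6 = 1, and the invariant factors of ∂_1 are all 1, so H_0 = Z.
  H_1: rank ker ∂_1 − rank ∂_2 = (18 − 6) − 12 = 0, and ∂_2 has invariant factor 2 > 1, so H_1 = Z/2.
  H_2: rank ker ∂_2 − rank ∂_3 = (12 − 12) − 0 = 0, and there is no ∂_3, so H_2 = 0.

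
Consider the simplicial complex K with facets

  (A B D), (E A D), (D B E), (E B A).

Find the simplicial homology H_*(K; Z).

H_0 = Z,  H_1 = 0,  H_2 = Z.

K has 4 vertices, 6 edges, 4 triangles.
rank ∂_0 = 0, rank ∂_1 = 3 ⇒ b_0 = 4 − 0 − 3 = 1; all invariant factors of ∂_1 are 1 so no torsion. So H_0 ≅ Z.
rank ∂_1 = 3, rank ∂_2 = 3 ⇒ b_1 = 6 − 3 − 3 = 0; all invariant factors of ∂_2 are 1 so no torsion. So H_1 ≅ 0.
rank ∂_2 = 3, rank ∂_3 = 0 ⇒ b_2 = 4 − 3 − 0 = 1. So H_2 ≅ Z.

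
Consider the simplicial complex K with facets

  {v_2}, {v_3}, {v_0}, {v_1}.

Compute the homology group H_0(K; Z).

H_0 ≅ Z^4.

We work with the vertex ordering v_0 < v_1 < v_2 < v_3. The simplices of K, each written with vertices in increasing order, are:

  0-simplices (4): [v_0], [v_1], [v_2], [v_3]

so the chain groups are C_0 ≅ Z^4.

Reading off H_k = ker ∂_k / im ∂_{k+1}:

  H_0: rank C_0 − rank ∂_1 = 4 − 0 = 4, and there is no ∂_1, so H_0 ≅ Z^4.

(K is a triangulation of a set of 4 points.)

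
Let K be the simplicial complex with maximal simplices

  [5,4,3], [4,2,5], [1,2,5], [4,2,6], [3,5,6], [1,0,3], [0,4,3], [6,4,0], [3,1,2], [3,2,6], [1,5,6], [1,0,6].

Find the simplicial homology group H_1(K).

Fix the vertex order 0 < 1 < 2 < 3 < 4 < 5 < 6 and write every simplex with vertices in increasing order. Then dim K = 2 and the simplices of K are:

  0-simplices (7): [0], [1], [2], [3], [4], [5], [6]
  1-simplices (18): [0,1], [0,3], [0,4], [0,6], [1,2], [1,3], [1,5], [1,6], [2,3], [2,4], [2,5], [2,6], [3,4], [3,5], [3,6], [4,5], [4,6], [5,6]
  2-simplices (12): [0,1,3], [0,1,6], [0,3,4], [0,4,6], [1,2,3], [1,2,5], [1,5,6], [2,3,6], [2,4,5], [2,4,6], [3,4,5], [3,5,6]

Hence C_0 ≅ Z^7, C_1 ≅ Z^18, C_2 ≅ Z^12.

The boundary map ∂_1: C_1 → C_0 is given by ∂[p,q] = [q] − [p].
The 7×18 boundary matrix has rank 6 and Smith normal form diag(1,1,1,1,1,1).

∂_2: C_2 → C_1 sends each 2-simplex [p,q,r] to [q,r] − [p,r] + [p,q]. For instance
  ∂[1,5,6] = [5,6] − [1,6] + [1,5],
  ∂[3,5,6] = [5,6] − [3,6] + [3,5].
As a 18×12 matrix over Z this has rank 12, with invariant factors (1,1,1,1,1,1,1,1,1,1,1,2).

Computing H_k = (kernel of ∂_k) / (image of ∂_{k+1}):

  H_1: rank ker ∂_1 − rank ∂_2 = (18 − 6) − 12 = 0, and ∂_2 has invariant factor 2 > 1, so H_1 ≅ Z/2.

(K is a triangulation of the real projective plane RP^2.)

H_1 ≅ Z/2.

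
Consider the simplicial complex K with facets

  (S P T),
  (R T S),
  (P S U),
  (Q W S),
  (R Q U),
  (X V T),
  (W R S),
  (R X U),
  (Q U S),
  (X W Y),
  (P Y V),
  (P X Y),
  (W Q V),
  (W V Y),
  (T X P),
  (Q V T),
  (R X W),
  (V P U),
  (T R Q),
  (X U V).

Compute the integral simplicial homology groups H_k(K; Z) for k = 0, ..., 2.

Take the total order P < Q < R < S < T < U < V < W < X < Y on the vertex set. Then K (dimension 2) consists of the simplices:

  0-simplices (10): P, Q, R, S, T, U, V, W, X, Y
  1-simplices (30): PS, PT, PU, PV, PX, PY, QR, QS, QT, QU, QV, QW, RS, RT, RU, RW, RX, ST, SU, SW, TV, TX, UV, UX, VW, VX, VY, WX, WY, XY
  2-simplices (20): PST, PSU, PTX, PUV, PVY, PXY, QRT, QRU, QSU, QSW, QTV, QVW, RST, RSW, RUX, RWX, TVX, UVX, VWY, WXY

Hence C_0 ≅ Z^10, C_1 ≅ Z^30, C_2 ≅ Z^20.

Boundary ∂_1: C_1 → C_0 maps an edge to its endpoints' difference, ∂[p,q] = q − p. For instance
  ∂XY = Y − X.
The 10×30 boundary matrix has rank 9 and Smith normal form diag(1,1,1,1,1,1,1,1,1).

The boundary map ∂_2: C_2 → C_1 maps a triangle to the signed sum of its edges. For instance
  ∂QSU = SU − QU + QS,
  ∂UVX = VX − UX + UV.
The resulting 30×20 matrix has rank 20, and its Smith normal form has invariant factors (1,1,1,1,1,1,1,1,1,1,1,1,1,1,1,1,1,1,1,2).

Now H_k = ker ∂_k / im ∂_{k+1}, so:

  H_0: rank C_0 − rank ∂_1 = 10 − 9 = 1, and the invariant factors of ∂_1 are all 1, so H_0 ≅ Z.
  H_1: rank ker ∂_1 − rank ∂_2 = (30 − 9) − 20 = 1, and ∂_2 has invariant factor 2 > 1, so H_1 ≅ Z ⊕ Z/2.
  H_2: rank ker ∂_2 − rank ∂_3 = (20 − 20) − 0 = 0, and there is no ∂_3, so H_2 ≅ 0.

H_0 ≅ Z,  H_1 ≅ Z ⊕ Z/2,  H_2 = 0.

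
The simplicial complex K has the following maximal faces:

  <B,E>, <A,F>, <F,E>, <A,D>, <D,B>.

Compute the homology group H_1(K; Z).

We work with the vertex ordering A < B < D < E < F. The simplices of K, each written with vertices in increasing order, are:

  0-simplices (5): A, B, D, E, F
  1-simplices (5): AD, AF, BD, BE, EF

Hence C_0 ≅ Z^5, C_1 ≅ Z^5.

The boundary map ∂_1: C_1 → C_0 maps an edge to its endpoints' difference, ∂[p,q] = q − p.
The 5×5 boundary matrix has rank 4 and Smith normal form diag(1,1,1,1).

Now H_k = ker ∂_k / im ∂_{k+1}, so:

  H_1: rank ker ∂_1 − rank ∂_2 = (5 − 4) − 0 = 1, and there is no ∂_2, so H_1 = Z.

H_1 = Z.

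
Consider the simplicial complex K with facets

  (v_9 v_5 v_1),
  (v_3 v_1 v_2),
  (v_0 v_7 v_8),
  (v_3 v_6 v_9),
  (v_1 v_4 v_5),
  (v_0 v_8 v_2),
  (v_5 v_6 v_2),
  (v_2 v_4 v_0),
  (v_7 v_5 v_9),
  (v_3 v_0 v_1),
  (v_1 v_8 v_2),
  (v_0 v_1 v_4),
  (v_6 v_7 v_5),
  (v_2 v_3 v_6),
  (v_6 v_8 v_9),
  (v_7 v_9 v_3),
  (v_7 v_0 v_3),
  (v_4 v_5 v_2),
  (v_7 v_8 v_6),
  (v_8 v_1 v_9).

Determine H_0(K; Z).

H_0 = Z.

K has 10 vertices, 30 edges, 20 triangles.
rank ∂_0 = 0, rank ∂_1 = 9 ⇒ b_0 = 10 − 0 − 9 = 1; all invariant factors of ∂_1 are 1 so no torsion. So H_0 = Z.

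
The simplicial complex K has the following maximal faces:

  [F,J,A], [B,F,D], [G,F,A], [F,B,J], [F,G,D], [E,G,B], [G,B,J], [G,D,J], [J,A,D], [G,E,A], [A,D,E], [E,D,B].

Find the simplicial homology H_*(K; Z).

H_0 ≅ Z,  H_1 ≅ Z/2,  H_2 = 0.

K has 7 vertices, 18 edges, 12 triangles.
rank ∂_0 = 0, rank ∂_1 = 6 ⇒ b_0 = 7 − 0 − 6 = 1; all invariant factors of ∂_1 are 1 so no torsion. So H_0 = Z.
rank ∂_1 = 6, rank ∂_2 = 12 ⇒ b_1 = 18 − 6 − 12 = 0; ∂_2 has invariant factor(s) [2] giving torsion. So H_1 = Z/2.
rank ∂_2 = 12, rank ∂_3 = 0 ⇒ b_2 = 12 − 12 − 0 = 0. So H_2 = 0.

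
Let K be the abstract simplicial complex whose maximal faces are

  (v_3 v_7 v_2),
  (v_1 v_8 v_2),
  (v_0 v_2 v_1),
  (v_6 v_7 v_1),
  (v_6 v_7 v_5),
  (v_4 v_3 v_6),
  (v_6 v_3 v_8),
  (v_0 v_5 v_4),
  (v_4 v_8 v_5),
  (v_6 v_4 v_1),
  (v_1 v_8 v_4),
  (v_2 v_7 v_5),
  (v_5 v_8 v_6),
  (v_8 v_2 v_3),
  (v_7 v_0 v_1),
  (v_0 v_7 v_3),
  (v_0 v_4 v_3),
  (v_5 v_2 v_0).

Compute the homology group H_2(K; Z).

K has 9 vertices, 27 edges, 18 triangles.
rank ∂_2 = 18, rank ∂_3 = 0 ⇒ b_2 = 18 − 18 − 0 = 0. So H_2 = 0.

H_2 ≅ 0.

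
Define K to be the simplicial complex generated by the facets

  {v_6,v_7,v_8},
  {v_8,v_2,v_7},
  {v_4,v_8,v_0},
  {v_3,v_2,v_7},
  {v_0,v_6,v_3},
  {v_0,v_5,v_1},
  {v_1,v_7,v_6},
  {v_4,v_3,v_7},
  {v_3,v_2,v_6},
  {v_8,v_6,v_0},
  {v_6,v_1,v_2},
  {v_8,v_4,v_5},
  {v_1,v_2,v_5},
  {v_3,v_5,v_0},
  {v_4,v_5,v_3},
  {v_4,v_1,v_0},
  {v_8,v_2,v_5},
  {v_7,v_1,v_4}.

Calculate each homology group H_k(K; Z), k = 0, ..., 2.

Take the total order v_0 < v_1 < v_2 < v_3 < v_4 < v_5 < v_6 < v_7 < v_8 on the vertex set. Then K (dimension 2) consists of the simplices:

  0-simplices (9): [v_0], [v_1], [v_2], [v_3], [v_4], [v_5], [v_6], [v_7], [v_8]
  1-simplices (27): (27 of them)
  2-simplices (18): (18 of them)

so the chain groups are C_0 ≅ Z^9, C_1 ≅ Z^27, C_2 ≅ Z^18.

∂_1: C_1 → C_0 maps an edge to its endpoints' difference, ∂[p,q] = q − p. For instance
  ∂[v_1,v_2] = [v_2] − [v_1].
As a 9×27 matrix over Z this has rank 8, with invariant factors (1,1,1,1,1,1,1,1).

∂_2: C_2 → C_1 sends each 2-simplex [p,q,r] to [q,r] − [p,r] + [p,q]. For instance
  ∂[v_2,v_7,v_8] = [v_7,v_8] − [v_2,v_8] + [v_2,v_7],
  ∂[v_0,v_3,v_5] = [v_3,v_5] − [v_0,v_5] + [v_0,v_3].
This gives a 27×18 integer matrix of rank 18; reducing to Smith normal form yields diagonal entries (1,1,1,1,1,1,1,1,1,1,1,1,1,1,1,1,1,2).

Now H_k = ker ∂_k / im ∂_{k+1}, so:

  H_0: rank C_0 − rank ∂_1 = 9 − 8 = 1, and the invariant factors of ∂_1 are all 1, so H_0 ≅ Z.
  H_1: rank ker ∂_1 − rank ∂_2 = (27 − 8) − 18 = 1, and ∂_2 has invariant factor 2 > 1, so H_1 ≅ Z ⊕ Z/2Z.
  H_2: rank ker ∂_2 − rank ∂_3 = (18 − 18) − 0 = 0, and there is no ∂_3, so H_2 ≅ 0.

As a check, the Euler characteristic is 9 − 27 + 18 = 0, which agrees with 1 − 1 + 0 = 0.
(K is a triangulation of the Klein bottle.)

H_0 ≅ Z,  H_1 ≅ Z ⊕ Z/2Z,  H_2 = 0.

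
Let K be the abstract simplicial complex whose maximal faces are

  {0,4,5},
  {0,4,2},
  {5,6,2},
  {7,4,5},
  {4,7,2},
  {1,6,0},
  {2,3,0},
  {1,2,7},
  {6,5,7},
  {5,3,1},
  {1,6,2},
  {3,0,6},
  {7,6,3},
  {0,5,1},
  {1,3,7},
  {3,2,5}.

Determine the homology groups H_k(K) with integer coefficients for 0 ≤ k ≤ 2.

Fix the vertex order 0 < 1 < 2 < 3 < 4 < 5 < 6 < 7 and write every simplex with vertices in increasing order. Then dim K = 2 and the simplices of K are:

  0-simplices (8): [0], [1], [2], [3], [4], [5], [6], [7]
  1-simplices (24): (24 of them)
  2-simplices (16): [0,1,5], [0,1,6], [0,2,3], [0,2,4], [0,3,6], [0,4,5], [1,2,6], [1,2,7], [1,3,5], [1,3,7], [2,3,5], [2,4,7], [2,5,6], [3,6,7], [4,5,7], [5,6,7]

giving chain groups C_0 ≅ Z^8, C_1 ≅ Z^24, C_2 ≅ Z^16.

The boundary map ∂_1: C_1 → C_0 maps an edge to its endpoints' difference, ∂[p,q] = q − p.
The 8×24 boundary matrix has rank 7 and Smith normal form diag(1,1,1,1,1,1,1).

Boundary ∂_2: C_2 → C_1 maps a triangle to the signed sum of its edges. For instance
  ∂[1,2,6] = [2,6] − [1,6] + [1,2],
  ∂[5,6,7] = [6,7] − [5,7] + [5,6].
This gives a 24×16 integer matrix of rank 15; reducing to Smith normal form yields diagonal entries (1,1,1,1,1,1,1,1,1,1,1,1,1,1,1).

Now H_k = ker ∂_k / im ∂_{k+1}, so:

  H_0: rank C_0 − rank ∂_1 = 8 − 7 = 1, and the invariant factors of ∂_1 are all 1, so H_0 = Z.
  H_1: rank ker ∂_1 − rank ∂_2 = (24 − 7) − 15 = 2, and the invariant factors of ∂_2 are all 1, so H_1 = Z^2.
  H_2: rank ker ∂_2 − rank ∂_3 = (16 − 15) − 0 = 1, and there is no ∂_3, so H_2 = Z.

(K is a triangulation of the torus T^2.)

H_0 = Z,  H_1 = Z^2,  H_2 = Z.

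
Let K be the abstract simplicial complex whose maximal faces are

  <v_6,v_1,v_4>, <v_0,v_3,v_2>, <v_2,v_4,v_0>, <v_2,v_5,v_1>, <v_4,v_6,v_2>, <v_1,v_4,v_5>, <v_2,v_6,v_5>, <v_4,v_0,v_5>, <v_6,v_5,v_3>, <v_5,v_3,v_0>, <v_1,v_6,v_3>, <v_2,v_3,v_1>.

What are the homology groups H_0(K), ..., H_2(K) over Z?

H_0 ≅ Z,  H_1 ≅ Z/2,  H_2 = 0.

Fix the vertex order v_0 < v_1 < v_2 < v_3 < v_4 < v_5 < v_6 and write every simplex with vertices in increasing order. Then dim K = 2 and the simplices of K are:

  0-simplices (7): [v_0], [v_1], [v_2], [v_3], [v_4], [v_5], [v_6]
  1-simplices (18): (18 of them)
  2-simplices (12): (12 of them)

giving chain groups C_0 ≅ Z^7, C_1 ≅ Z^18, C_2 ≅ Z^12.

The boundary map ∂_1: C_1 → C_0 is given by ∂[p,q] = [q] − [p]. For instance
  ∂[v_0,v_3] = [v_3] − [v_0].
This gives a 7×18 integer matrix of rank 6; reducing to Smith normal form yields diagonal entries (1,1,1,1,1,1).

∂_2: C_2 → C_1 sends each 2-simplex [p,q,r] to [q,r] − [p,r] + [p,q]. For instance
  ∂[v_0,v_2,v_4] = [v_2,v_4] − [v_0,v_4] + [v_0,v_2],
  ∂[v_0,v_4,v_5] = [v_4,v_5] − [v_0,v_5] + [v_0,v_4].
The 18×12 boundary matrix has rank 12 and Smith normal form diag(1,1,1,1,1,1,1,1,1,1,1,2).

Reading off H_k = ker ∂_k / im ∂_{k+1}:

  H_0: rank C_0 − rank ∂_1 = 7 − 6 = 1, and the invariant factors of ∂_1 are all 1, so H_0 = Z.
  H_1: rank ker ∂_1 − rank ∂_2 = (18 − 6) − 12 = 0, and ∂_2 has invariant factor 2 > 1, so H_1 = Z/2.
  H_2: rank ker ∂_2 − rank ∂_3 = (12 − 12) − 0 = 0, and there is no ∂_3, so H_2 = 0.

As a check, the Euler characteristic is 7 − 18 + 12 = 1, which agrees with 1 − 0 + 0 = 1.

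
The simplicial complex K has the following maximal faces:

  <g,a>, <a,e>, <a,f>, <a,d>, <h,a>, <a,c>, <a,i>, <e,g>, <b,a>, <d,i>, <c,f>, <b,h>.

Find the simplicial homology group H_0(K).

H_0 = Z.

K has 9 vertices, 12 edges.
rank ∂_0 = 0, rank ∂_1 = 8 ⇒ b_0 = 9 − 0 − 8 = 1; all invariant factors of ∂_1 are 1 so no torsion. So H_0 ≅ Z.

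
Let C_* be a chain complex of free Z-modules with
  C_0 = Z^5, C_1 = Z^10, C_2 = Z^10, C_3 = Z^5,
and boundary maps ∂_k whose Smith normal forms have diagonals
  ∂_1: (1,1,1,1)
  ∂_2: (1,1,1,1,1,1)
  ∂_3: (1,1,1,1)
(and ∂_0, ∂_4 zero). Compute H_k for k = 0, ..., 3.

H_0 ≅ Z,  H_1 = 0,  H_2 = 0,  H_3 ≅ Z.

H_0: b_0 = 5 − 0 − 4 = 1; torsion from ∂_1 factors > 1: none. So H_0 ≅ Z.
H_1: b_1 = 10 − 4 − 6 = 0; torsion from ∂_2 factors > 1: none. So H_1 ≅ 0.
H_2: b_2 = 10 − 6 − 4 = 0; torsion from ∂_3 factors > 1: none. So H_2 ≅ 0.
H_3: b_3 = 5 − 4 − 0 = 1; torsion from ∂_4 factors > 1: none. So H_3 ≅ Z.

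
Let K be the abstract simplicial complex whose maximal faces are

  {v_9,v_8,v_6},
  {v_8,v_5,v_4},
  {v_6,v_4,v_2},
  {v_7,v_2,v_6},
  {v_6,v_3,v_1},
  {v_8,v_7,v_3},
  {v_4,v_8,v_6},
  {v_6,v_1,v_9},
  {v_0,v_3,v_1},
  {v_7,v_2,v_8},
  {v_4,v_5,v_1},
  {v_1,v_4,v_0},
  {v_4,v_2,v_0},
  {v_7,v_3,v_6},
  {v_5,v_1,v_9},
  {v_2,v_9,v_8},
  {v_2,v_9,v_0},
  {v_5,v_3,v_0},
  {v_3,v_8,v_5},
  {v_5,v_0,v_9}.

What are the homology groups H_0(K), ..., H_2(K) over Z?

K has 10 vertices, 30 edges, 20 triangles.
rank ∂_0 = 0, rank ∂_1 = 9 ⇒ b_0 = 10 − 0 − 9 = 1; all invariant factors of ∂_1 are 1 so no torsion. So H_0 ≅ Z.
rank ∂_1 = 9, rank ∂_2 = 20 ⇒ b_1 = 30 − 9 − 20 = 1; ∂_2 has invariant factor(s) [2] giving torsion. So H_1 ≅ Z ⊕ Z_2.
rank ∂_2 = 20, rank ∂_3 = 0 ⇒ b_2 = 20 − 20 − 0 = 0. So H_2 ≅ 0.

H_0 = Z,  H_1 = Z ⊕ Z_2,  H_2 = 0.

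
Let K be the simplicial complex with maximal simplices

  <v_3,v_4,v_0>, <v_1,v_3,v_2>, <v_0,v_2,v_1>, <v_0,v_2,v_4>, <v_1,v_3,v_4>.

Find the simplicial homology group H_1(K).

Take the total order v_0 < v_1 < v_2 < v_3 < v_4 on the vertex set. Then K (dimension 2) consists of the simplices:

  0-simplices (5): [v_0], [v_1], [v_2], [v_3], [v_4]
  1-simplices (10): [v_0,v_1], [v_0,v_2], [v_0,v_3], [v_0,v_4], [v_1,v_2], [v_1,v_3], [v_1,v_4], [v_2,v_3], [v_2,v_4], [v_3,v_4]
  2-simplices (5): [v_0,v_1,v_2], [v_0,v_2,v_4], [v_0,v_3,v_4], [v_1,v_2,v_3], [v_1,v_3,v_4]

Hence C_0 ≅ Z^5, C_1 ≅ Z^10, C_2 ≅ Z^5.

Boundary ∂_1: C_1 → C_0 maps an edge to its endpoints' difference, ∂[p,q] = q − p. For instance
  ∂[v_1,v_2] = [v_2] − [v_1].
The resulting 5×10 matrix has rank 4, and its Smith normal form has invariant factors (1,1,1,1).

The boundary map ∂_2: C_2 → C_1 acts by ∂[p,q,r] = [q,r] − [p,r] + [p,q]. For instance
  ∂[v_1,v_2,v_3] = [v_2,v_3] − [v_1,v_3] + [v_1,v_2],
  ∂[v_0,v_1,v_2] = [v_1,v_2] − [v_0,v_2] + [v_0,v_1].
The resulting 10×5 matrix has rank 5, and its Smith normal form has invariant factors (1,1,1,1,1).

From H_k ≅ ker(∂_k) / im(∂_{k+1}) we obtain:

  H_1: rank ker ∂_1 − rank ∂_2 = (10 − 4) − 5 = 1, and the invariant factors of ∂_2 are all 1, so H_1 = Z.

(K is a triangulation of the Möbius band.)

H_1 ≅ Z.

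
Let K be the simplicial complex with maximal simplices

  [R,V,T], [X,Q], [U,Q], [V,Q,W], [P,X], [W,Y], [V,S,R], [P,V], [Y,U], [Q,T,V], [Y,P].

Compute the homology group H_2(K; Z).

H_2 = 0.

Take the total order P < Q < R < S < T < U < V < W < X < Y on the vertex set. Then K (dimension 2) consists of the simplices:

  0-simplices (10): P, Q, R, S, T, U, V, W, X, Y
  1-simplices (16): PV, PX, PY, QT, QU, QV, QW, QX, RS, RT, RV, SV, TV, UY, VW, WY
  2-simplices (4): QTV, QVW, RSV, RTV

Hence C_0 ≅ Z^10, C_1 ≅ Z^16, C_2 ≅ Z^4.

∂_1: C_1 → C_0 maps an edge to its endpoints' difference, ∂[p,q] = q − p. For instance
  ∂UY = Y − U.
This gives a 10×16 integer matrix of rank 9; reducing to Smith normal form yields diagonal entries (1,1,1,1,1,1,1,1,1).

The boundary map ∂_2: C_2 → C_1 maps a triangle to the signed sum of its edges. For instance
  ∂QVW = VW − QW + QV,
  ∂RSV = SV − RV + RS.
This gives a 16×4 integer matrix of rank 4; reducing to Smith normal form yields diagonal entries (1,1,1,1).

From H_k ≅ ker(∂_k) / im(∂_{k+1}) we obtain:

  H_2: rank ker ∂_2 − rank ∂_3 = (4 − 4) − 0 = 0, and there is no ∂_3, so H_2 = 0.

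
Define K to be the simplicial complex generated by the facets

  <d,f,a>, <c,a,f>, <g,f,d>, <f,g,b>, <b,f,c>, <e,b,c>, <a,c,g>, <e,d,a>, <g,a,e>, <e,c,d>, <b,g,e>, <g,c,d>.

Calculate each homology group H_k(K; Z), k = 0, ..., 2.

H_0 ≅ Z,  H_1 ≅ Z_2,  H_2 = 0.

Take the total order a < b < c < d < e < f < g on the vertex set. Then K (dimension 2) consists of the simplices:

  0-simplices (7): a, b, c, d, e, f, g
  1-simplices (18): ac, ad, ae, af, ag, bc, be, bf, bg, cd, ce, cf, cg, de, df, dg, eg, fg
  2-simplices (12): acf, acg, ade, adf, aeg, bce, bcf, beg, bfg, cde, cdg, dfg

giving chain groups C_0 ≅ Z^7, C_1 ≅ Z^18, C_2 ≅ Z^12.

The boundary map ∂_1: C_1 → C_0 is given by ∂[p,q] = [q] − [p]. For instance
  ∂bc = c − b.
As a 7×18 matrix over Z this has rank 6, with invariant factors (1,1,1,1,1,1).

Boundary ∂_2: C_2 → C_1 sends each 2-simplex [p,q,r] to [q,r] − [p,r] + [p,q]. For instance
  ∂adf = df − af + ad,
  ∂cdg = dg − cg + cd.
The resulting 18×12 matrix has rank 12, and its Smith normal form has invariant factors (1,1,1,1,1,1,1,1,1,1,1,2).

From H_k ≅ ker(∂_k) / im(∂_{k+1}) we obtain:

  H_0: rank C_0 − rank ∂_1 = 7 − 6 = 1, and the invariant factors of ∂_1 are all 1, so H_0 ≅ Z.
  H_1: rank ker ∂_1 − rank ∂_2 = (18 − 6) − 12 = 0, and ∂_2 has invariant factor 2 > 1, so H_1 ≅ Z_2.
  H_2: rank ker ∂_2 − rank ∂_3 = (12 − 12) − 0 = 0, and there is no ∂_3, so H_2 ≅ 0.

(K is a triangulation of the real projective plane RP^2.)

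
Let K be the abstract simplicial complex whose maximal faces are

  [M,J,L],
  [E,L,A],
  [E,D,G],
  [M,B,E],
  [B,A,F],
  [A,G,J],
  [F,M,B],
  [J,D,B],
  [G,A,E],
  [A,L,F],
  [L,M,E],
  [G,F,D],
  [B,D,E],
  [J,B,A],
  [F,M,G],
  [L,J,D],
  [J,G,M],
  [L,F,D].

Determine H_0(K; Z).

H_0 ≅ Z.

We work with the vertex ordering A < B < D < E < F < G < J < L < M. The simplices of K, each written with vertices in increasing order, are:

  0-simplices (9): A, B, D, E, F, G, J, L, M
  1-simplices (27): AB, AE, AF, AG, AJ, AL, BD, BE, BF, BJ, BM, DE, DF, DG, DJ, DL, EG, EL, EM, FG, FL, FM, GJ, GM, JL, JM, LM
  2-simplices (18): ABF, ABJ, AEG, AEL, AFL, AGJ, BDE, BDJ, BEM, BFM, DEG, DFG, DFL, DJL, ELM, FGM, GJM, JLM

Hence C_0 ≅ Z^9, C_1 ≅ Z^27, C_2 ≅ Z^18.

The boundary map ∂_1: C_1 → C_0 maps an edge to its endpoints' difference, ∂[p,q] = q − p. For instance
  ∂AB = B − A.
As a 9×27 matrix over Z this has rank 8, with invariant factors (1,1,1,1,1,1,1,1).

The boundary map ∂_2: C_2 → C_1 sends each 2-simplex [p,q,r] to [q,r] − [p,r] + [p,q]. For instance
  ∂DJL = JL − DL + DJ,
  ∂DFG = FG − DG + DF.
The 27×18 boundary matrix has rank 17 and Smith normal form diag(1,1,1,1,1,1,1,1,1,1,1,1,1,1,1,1,1).

Now H_k = ker ∂_k / im ∂_{k+1}, so:

  H_0: rank C_0 − rank ∂_1 = 9 − 8 = 1, and the invariant factors of ∂_1 are all 1, so H_0 ≅ Z.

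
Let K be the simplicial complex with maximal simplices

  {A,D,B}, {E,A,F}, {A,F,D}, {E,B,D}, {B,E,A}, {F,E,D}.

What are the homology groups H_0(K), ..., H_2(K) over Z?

H_0 = Z,  H_1 = 0,  H_2 = Z.

Fix the vertex order A < B < D < E < F and write every simplex with vertices in increasing order. Then dim K = 2 and the simplices of K are:

  0-simplices (5): A, B, D, E, F
  1-simplices (9): AB, AD, AE, AF, BD, BE, DE, DF, EF
  2-simplices (6): ABD, ABE, ADF, AEF, BDE, DEF

Hence C_0 ≅ Z^5, C_1 ≅ Z^9, C_2 ≅ Z^6.

∂_1: C_1 → C_0 maps an edge to its endpoints' difference, ∂[p,q] = q − p. For instance
  ∂AD = D − A.
As a 5×9 matrix over Z this has rank 4, with invariant factors (1,1,1,1).

∂_2: C_2 → C_1 acts by ∂[p,q,r] = [q,r] − [p,r] + [p,q]. For instance
  ∂AEF = EF − AF + AE,
  ∂BDE = DE − BE + BD.
As a 9×6 matrix over Z this has rank 5, with invariant factors (1,1,1,1,1).

Computing H_k = (kernel of ∂_k) / (image of ∂_{k+1}):

  H_0: rank C_0 − rank ∂_1 = 5 − 4 = 1, and the invariant factors of ∂_1 are all 1, so H_0 ≅ Z.
  H_1: rank ker ∂_1 − rank ∂_2 = (9 − 4) − 5 = 0, and the invariant factors of ∂_2 are all 1, so H_1 ≅ 0.
  H_2: rank ker ∂_2 − rank ∂_3 = (6 − 5) − 0 = 1, and there is no ∂_3, so H_2 ≅ Z.

(K is a triangulation of the 2-sphere S^2.)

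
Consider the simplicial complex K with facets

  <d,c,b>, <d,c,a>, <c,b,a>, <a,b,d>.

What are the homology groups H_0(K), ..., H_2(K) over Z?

We work with the vertex ordering a < b < c < d. The simplices of K, each written with vertices in increasing order, are:

  0-simplices (4): a, b, c, d
  1-simplices (6): ab, ac, ad, bc, bd, cd
  2-simplices (4): abc, abd, acd, bcd

Hence C_0 ≅ Z^4, C_1 ≅ Z^6, C_2 ≅ Z^4.

∂_1: C_1 → C_0 sends each edge [p,q] (with p < q) to q − p.
The 4×6 boundary matrix has rank 3 and Smith normal form diag(1,1,1).

The boundary map ∂_2: C_2 → C_1 maps a triangle to the signed sum of its edges. For instance
  ∂abd = bd − ad + ab,
  ∂acd = cd − ad + ac.
This gives a 6×4 integer matrix of rank 3; reducing to Smith normal form yields diagonal entries (1,1,1).

Now H_k = ker ∂_k / im ∂_{k+1}, so:

  H_0: rank C_0 − rank ∂_1 = 4 − 3 = 1, and the invariant factors of ∂_1 are all 1, so H_0 ≅ Z.
  H_1: rank ker ∂_1 − rank ∂_2 = (6 − 3) − 3 = 0, and the invariant factors of ∂_2 are all 1, so H_1 ≅ 0.
  H_2: rank ker ∂_2 − rank ∂_3 = (4 − 3) − 0 = 1, and there is no ∂_3, so H_2 ≅ Z.

(K is a triangulation of the 2-sphere S^2.)

H_0 ≅ Z,  H_1 = 0,  H_2 ≅ Z.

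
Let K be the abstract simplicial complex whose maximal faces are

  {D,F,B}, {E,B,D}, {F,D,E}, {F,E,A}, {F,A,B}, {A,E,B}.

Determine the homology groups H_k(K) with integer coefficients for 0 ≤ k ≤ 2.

H_0 ≅ Z,  H_1 = 0,  H_2 ≅ Z.

We work with the vertex ordering A < B < D < E < F. The simplices of K, each written with vertices in increasing order, are:

  0-simplices (5): A, B, D, E, F
  1-simplices (9): AB, AE, AF, BD, BE, BF, DE, DF, EF
  2-simplices (6): ABE, ABF, AEF, BDE, BDF, DEF

Hence C_0 ≅ Z^5, C_1 ≅ Z^9, C_2 ≅ Z^6.

Boundary ∂_1: C_1 → C_0 is given by ∂[p,q] = [q] − [p].
As a 5×9 matrix over Z this has rank 4, with invariant factors (1,1,1,1).

The boundary map ∂_2: C_2 → C_1 acts by ∂[p,q,r] = [q,r] − [p,r] + [p,q]. For instance
  ∂AEF = EF − AF + AE,
  ∂ABF = BF − AF + AB.
The 9×6 boundary matrix has rank 5 and Smith normal form diag(1,1,1,1,1).

Now H_k = ker ∂_k / im ∂_{k+1}, so:

  H_0: rank C_0 − rank ∂_1 = 5 − 4 = 1, and the invariant factors of ∂_1 are all 1, so H_0 = Z.
  H_1: rank ker ∂_1 − rank ∂_2 = (9 − 4) − 5 = 0, and the invariant factors of ∂_2 are all 1, so H_1 = 0.
  H_2: rank ker ∂_2 − rank ∂_3 = (6 − 5) − 0 = 1, and there is no ∂_3, so H_2 = Z.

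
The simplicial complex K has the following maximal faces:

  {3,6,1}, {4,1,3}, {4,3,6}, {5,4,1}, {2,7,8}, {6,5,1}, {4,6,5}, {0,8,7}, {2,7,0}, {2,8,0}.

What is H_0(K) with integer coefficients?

Order the vertices as 0 < 1 < 2 < 3 < 4 < 5 < 6 < 7 < 8. Listing each simplex with vertices in this order, K has dimension 2 with simplices:

  0-simplices (9): [0], [1], [2], [3], [4], [5], [6], [7], [8]
  1-simplices (15): [0,2], [0,7], [0,8], [1,3], [1,4], [1,5], [1,6], [2,7], [2,8], [3,4], [3,6], [4,5], [4,6], [5,6], [7,8]
  2-simplices (10): [0,2,7], [0,2,8], [0,7,8], [1,3,4], [1,3,6], [1,4,5], [1,5,6], [2,7,8], [3,4,6], [4,5,6]

giving chain groups C_0 ≅ Z^9, C_1 ≅ Z^15, C_2 ≅ Z^10.

∂_1: C_1 → C_0 is given by ∂[p,q] = [q] − [p]. For instance
  ∂[2,8] = [8] − [2].
The resulting 9×15 matrix has rank 7, and its Smith normal form has invariant factors (1,1,1,1,1,1,1).

Boundary ∂_2: C_2 → C_1 sends each 2-simplex [p,q,r] to [q,r] − [p,r] + [p,q]. For instance
  ∂[1,5,6] = [5,6] − [1,6] + [1,5],
  ∂[4,5,6] = [5,6] − [4,6] + [4,5].
The 15×10 boundary matrix has rank 8 and Smith normal form diag(1,1,1,1,1,1,1,1).

Computing H_k = (kernel of ∂_k) / (image of ∂_{k+1}):

  H_0: rank C_0 − rank ∂_1 = 9 − 7 = 2, and the invariant factors of ∂_1 are all 1, so H_0 ≅ Z^2.

H_0 = Z^2.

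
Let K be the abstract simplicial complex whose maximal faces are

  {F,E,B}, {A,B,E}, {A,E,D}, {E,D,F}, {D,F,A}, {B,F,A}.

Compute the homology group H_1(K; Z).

Take the total order A < B < D < E < F on the vertex set. Then K (dimension 2) consists of the simplices:

  0-simplices (5): A, B, D, E, F
  1-simplices (9): AB, AD, AE, AF, BE, BF, DE, DF, EF
  2-simplices (6): ABE, ABF, ADE, ADF, BEF, DEF

Hence C_0 ≅ Z^5, C_1 ≅ Z^9, C_2 ≅ Z^6.

The boundary map ∂_1: C_1 → C_0 sends each edge [p,q] (with p < q) to q − p.
The 5×9 boundary matrix has rank 4 and Smith normal form diag(1,1,1,1).

Boundary ∂_2: C_2 → C_1 sends each 2-simplex [p,q,r] to [q,r] − [p,r] + [p,q]. For instance
  ∂ABF = BF − AF + AB,
  ∂DEF = EF − DF + DE.
As a 9×6 matrix over Z this has rank 5, with invariant factors (1,1,1,1,1).

Now H_k = ker ∂_k / im ∂_{k+1}, so:

  H_1: rank ker ∂_1 − rank ∂_2 = (9 − 4) − 5 = 0, and the invariant factors of ∂_2 are all 1, so H_1 = 0.

H_1 ≅ 0.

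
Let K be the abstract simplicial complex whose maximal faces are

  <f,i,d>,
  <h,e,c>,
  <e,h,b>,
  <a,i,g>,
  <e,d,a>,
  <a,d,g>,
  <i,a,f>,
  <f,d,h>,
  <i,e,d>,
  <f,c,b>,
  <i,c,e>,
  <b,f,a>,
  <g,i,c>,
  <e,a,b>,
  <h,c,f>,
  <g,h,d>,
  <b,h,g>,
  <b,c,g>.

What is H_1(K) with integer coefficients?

H_1 ≅ Z × Z/2.

Fix the vertex order a < b < c < d < e < f < g < h < i and write every simplex with vertices in increasing order. Then dim K = 2 and the simplices of K are:

  0-simplices (9): a, b, c, d, e, f, g, h, i
  1-simplices (27): ab, ad, ae, af, ag, ai, bc, be, bf, bg, bh, ce, cf, cg, ch, ci, de, df, dg, dh, di, eh, ei, fh, fi, gh, gi
  2-simplices (18): abe, abf, ade, adg, afi, agi, bcf, bcg, beh, bgh, ceh, cei, cfh, cgi, dei, dfh, dfi, dgh

giving chain groups C_0 ≅ Z^9, C_1 ≅ Z^27, C_2 ≅ Z^18.

The boundary map ∂_1: C_1 → C_0 is given by ∂[p,q] = [q] − [p]. For instance
  ∂ch = h − c.
The 9×27 boundary matrix has rank 8 and Smith normal form diag(1,1,1,1,1,1,1,1).

∂_2: C_2 → C_1 acts by ∂[p,q,r] = [q,r] − [p,r] + [p,q]. For instance
  ∂bcg = cg − bg + bc,
  ∂dgh = gh − dh + dg.
As a 27×18 matrix over Z this has rank 18, with invariant factors (1,1,1,1,1,1,1,1,1,1,1,1,1,1,1,1,1,2).

Now H_k = ker ∂_k / im ∂_{k+1}, so:

  H_1: rank ker ∂_1 − rank ∂_2 = (27 − 8) − 18 = 1, and ∂_2 has invariant factor 2 > 1, so H_1 ≅ Z × Z/2.

(K is a triangulation of the Klein bottle.)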